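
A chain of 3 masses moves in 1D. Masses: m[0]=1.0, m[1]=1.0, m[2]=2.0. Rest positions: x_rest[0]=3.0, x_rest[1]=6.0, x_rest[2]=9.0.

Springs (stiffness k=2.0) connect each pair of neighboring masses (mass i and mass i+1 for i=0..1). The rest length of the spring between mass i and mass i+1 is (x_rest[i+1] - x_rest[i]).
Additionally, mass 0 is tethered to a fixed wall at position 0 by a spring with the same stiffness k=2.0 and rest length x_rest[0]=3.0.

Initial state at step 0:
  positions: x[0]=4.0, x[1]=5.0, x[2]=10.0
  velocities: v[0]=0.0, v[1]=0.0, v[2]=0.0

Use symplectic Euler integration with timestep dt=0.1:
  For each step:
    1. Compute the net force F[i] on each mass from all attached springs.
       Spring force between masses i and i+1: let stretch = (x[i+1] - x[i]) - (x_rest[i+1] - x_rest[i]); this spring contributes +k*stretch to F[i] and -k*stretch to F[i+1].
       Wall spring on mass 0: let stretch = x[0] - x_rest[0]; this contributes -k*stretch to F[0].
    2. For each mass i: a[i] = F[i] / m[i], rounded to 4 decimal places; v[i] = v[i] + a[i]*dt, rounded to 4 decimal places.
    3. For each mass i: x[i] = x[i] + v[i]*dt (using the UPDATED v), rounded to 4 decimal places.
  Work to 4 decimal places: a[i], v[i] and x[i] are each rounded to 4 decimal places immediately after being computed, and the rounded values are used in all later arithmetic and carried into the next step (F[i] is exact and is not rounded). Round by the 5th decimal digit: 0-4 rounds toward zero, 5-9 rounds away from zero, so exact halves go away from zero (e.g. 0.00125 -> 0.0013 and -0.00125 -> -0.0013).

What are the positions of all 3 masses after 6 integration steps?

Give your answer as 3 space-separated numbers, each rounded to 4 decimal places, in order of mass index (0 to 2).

Step 0: x=[4.0000 5.0000 10.0000] v=[0.0000 0.0000 0.0000]
Step 1: x=[3.9400 5.0800 9.9800] v=[-0.6000 0.8000 -0.2000]
Step 2: x=[3.8240 5.2352 9.9410] v=[-1.1600 1.5520 -0.3900]
Step 3: x=[3.6597 5.4563 9.8849] v=[-1.6426 2.2109 -0.5606]
Step 4: x=[3.4582 5.7300 9.8146] v=[-2.0152 2.7373 -0.7035]
Step 5: x=[3.2330 6.0400 9.7334] v=[-2.2525 3.0999 -0.8120]
Step 6: x=[2.9992 6.3677 9.6453] v=[-2.3377 3.2772 -0.8813]

Answer: 2.9992 6.3677 9.6453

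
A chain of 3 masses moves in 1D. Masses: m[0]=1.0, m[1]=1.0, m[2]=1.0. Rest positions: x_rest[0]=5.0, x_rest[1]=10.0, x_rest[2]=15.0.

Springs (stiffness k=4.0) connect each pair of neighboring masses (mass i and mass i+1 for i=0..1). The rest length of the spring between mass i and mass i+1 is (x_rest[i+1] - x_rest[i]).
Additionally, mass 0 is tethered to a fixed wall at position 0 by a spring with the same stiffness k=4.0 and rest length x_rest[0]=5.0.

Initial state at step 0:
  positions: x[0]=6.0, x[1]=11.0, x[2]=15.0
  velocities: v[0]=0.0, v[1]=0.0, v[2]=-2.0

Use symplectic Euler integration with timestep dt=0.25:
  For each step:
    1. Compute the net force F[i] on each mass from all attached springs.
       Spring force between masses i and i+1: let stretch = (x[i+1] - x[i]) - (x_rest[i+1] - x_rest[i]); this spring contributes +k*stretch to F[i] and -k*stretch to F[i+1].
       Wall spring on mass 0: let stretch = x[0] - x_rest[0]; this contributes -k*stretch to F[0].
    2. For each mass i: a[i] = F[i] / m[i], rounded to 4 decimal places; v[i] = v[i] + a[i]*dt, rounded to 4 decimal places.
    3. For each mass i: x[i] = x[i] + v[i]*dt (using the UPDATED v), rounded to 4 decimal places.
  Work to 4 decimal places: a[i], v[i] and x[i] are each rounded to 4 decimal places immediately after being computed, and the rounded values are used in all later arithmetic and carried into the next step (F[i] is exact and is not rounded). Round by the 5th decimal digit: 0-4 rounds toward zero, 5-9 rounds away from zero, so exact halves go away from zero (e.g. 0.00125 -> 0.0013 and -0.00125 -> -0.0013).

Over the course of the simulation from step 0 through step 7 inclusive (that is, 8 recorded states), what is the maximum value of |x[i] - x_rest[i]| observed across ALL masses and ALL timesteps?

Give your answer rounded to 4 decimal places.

Answer: 1.2007

Derivation:
Step 0: x=[6.0000 11.0000 15.0000] v=[0.0000 0.0000 -2.0000]
Step 1: x=[5.7500 10.7500 14.7500] v=[-1.0000 -1.0000 -1.0000]
Step 2: x=[5.3125 10.2500 14.7500] v=[-1.7500 -2.0000 0.0000]
Step 3: x=[4.7813 9.6406 14.8750] v=[-2.1250 -2.4375 0.5000]
Step 4: x=[4.2696 9.1250 14.9414] v=[-2.0470 -2.0624 0.2656]
Step 5: x=[3.9043 8.8497 14.8037] v=[-1.4612 -1.1014 -0.5508]
Step 6: x=[3.7993 8.8265 14.4275] v=[-0.4201 -0.0928 -1.5048]
Step 7: x=[4.0013 8.9468 13.9011] v=[0.8078 0.4810 -2.1058]
Max displacement = 1.2007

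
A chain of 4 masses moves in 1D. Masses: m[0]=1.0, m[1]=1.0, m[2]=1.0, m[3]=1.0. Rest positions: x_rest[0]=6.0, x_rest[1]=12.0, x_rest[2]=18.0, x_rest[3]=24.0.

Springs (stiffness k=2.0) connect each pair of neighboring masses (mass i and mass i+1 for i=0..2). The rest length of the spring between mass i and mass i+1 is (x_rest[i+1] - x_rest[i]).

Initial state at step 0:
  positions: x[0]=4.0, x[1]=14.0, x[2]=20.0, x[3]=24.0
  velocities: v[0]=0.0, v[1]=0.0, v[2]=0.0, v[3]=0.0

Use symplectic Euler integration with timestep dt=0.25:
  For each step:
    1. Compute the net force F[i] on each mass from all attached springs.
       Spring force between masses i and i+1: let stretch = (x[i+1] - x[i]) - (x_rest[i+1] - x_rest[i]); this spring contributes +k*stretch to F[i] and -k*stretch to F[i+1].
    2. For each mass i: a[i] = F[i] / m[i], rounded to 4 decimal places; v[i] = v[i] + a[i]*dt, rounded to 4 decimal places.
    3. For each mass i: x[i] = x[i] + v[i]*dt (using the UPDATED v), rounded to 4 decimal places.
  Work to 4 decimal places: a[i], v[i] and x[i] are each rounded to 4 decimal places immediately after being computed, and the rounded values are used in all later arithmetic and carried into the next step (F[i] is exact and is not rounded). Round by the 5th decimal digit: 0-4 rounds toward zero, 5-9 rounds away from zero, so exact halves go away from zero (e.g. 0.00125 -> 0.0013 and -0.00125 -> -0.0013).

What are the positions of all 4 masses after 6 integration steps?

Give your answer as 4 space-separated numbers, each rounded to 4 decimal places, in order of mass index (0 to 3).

Answer: 8.2575 10.8942 17.0391 25.8093

Derivation:
Step 0: x=[4.0000 14.0000 20.0000 24.0000] v=[0.0000 0.0000 0.0000 0.0000]
Step 1: x=[4.5000 13.5000 19.7500 24.2500] v=[2.0000 -2.0000 -1.0000 1.0000]
Step 2: x=[5.3750 12.6563 19.2813 24.6875] v=[3.5000 -3.3750 -1.8750 1.7500]
Step 3: x=[6.4102 11.7305 18.6602 25.1992] v=[4.1407 -3.7032 -2.4844 2.0469]
Step 4: x=[7.3604 11.0059 17.9903 25.6436] v=[3.8009 -2.8985 -2.6798 1.7774]
Step 5: x=[8.0163 10.6986 17.4040 25.8813] v=[2.6237 -1.2291 -2.3454 0.9508]
Step 6: x=[8.2575 10.8942 17.0391 25.8093] v=[0.9649 0.7825 -1.4595 -0.2879]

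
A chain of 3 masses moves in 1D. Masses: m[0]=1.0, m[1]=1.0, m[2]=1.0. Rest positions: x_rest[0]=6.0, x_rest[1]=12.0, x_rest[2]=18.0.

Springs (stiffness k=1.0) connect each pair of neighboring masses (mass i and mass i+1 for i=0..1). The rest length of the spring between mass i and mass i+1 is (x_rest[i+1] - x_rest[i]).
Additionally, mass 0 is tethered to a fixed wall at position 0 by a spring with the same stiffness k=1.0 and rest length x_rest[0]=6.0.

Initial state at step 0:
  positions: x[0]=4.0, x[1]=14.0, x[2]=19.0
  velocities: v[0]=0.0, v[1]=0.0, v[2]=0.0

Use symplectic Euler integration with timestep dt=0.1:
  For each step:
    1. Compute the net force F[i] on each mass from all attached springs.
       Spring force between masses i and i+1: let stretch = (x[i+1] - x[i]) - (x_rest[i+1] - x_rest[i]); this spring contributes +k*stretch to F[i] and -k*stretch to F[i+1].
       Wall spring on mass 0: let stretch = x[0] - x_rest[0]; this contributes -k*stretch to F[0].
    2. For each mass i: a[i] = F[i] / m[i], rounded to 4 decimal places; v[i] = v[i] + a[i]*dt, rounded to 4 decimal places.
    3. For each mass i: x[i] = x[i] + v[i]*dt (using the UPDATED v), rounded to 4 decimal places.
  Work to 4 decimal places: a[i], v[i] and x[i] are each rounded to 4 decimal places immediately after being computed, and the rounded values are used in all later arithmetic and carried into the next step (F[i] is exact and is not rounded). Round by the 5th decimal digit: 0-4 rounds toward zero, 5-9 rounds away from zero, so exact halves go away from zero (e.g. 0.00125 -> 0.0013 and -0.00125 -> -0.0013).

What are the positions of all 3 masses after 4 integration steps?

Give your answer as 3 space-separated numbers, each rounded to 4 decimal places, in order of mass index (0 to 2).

Answer: 4.5749 13.5251 19.0911

Derivation:
Step 0: x=[4.0000 14.0000 19.0000] v=[0.0000 0.0000 0.0000]
Step 1: x=[4.0600 13.9500 19.0100] v=[0.6000 -0.5000 0.1000]
Step 2: x=[4.1783 13.8517 19.0294] v=[1.1830 -0.9830 0.1940]
Step 3: x=[4.3516 13.7084 19.0570] v=[1.7325 -1.4326 0.2762]
Step 4: x=[4.5749 13.5251 19.0911] v=[2.2330 -1.8334 0.3413]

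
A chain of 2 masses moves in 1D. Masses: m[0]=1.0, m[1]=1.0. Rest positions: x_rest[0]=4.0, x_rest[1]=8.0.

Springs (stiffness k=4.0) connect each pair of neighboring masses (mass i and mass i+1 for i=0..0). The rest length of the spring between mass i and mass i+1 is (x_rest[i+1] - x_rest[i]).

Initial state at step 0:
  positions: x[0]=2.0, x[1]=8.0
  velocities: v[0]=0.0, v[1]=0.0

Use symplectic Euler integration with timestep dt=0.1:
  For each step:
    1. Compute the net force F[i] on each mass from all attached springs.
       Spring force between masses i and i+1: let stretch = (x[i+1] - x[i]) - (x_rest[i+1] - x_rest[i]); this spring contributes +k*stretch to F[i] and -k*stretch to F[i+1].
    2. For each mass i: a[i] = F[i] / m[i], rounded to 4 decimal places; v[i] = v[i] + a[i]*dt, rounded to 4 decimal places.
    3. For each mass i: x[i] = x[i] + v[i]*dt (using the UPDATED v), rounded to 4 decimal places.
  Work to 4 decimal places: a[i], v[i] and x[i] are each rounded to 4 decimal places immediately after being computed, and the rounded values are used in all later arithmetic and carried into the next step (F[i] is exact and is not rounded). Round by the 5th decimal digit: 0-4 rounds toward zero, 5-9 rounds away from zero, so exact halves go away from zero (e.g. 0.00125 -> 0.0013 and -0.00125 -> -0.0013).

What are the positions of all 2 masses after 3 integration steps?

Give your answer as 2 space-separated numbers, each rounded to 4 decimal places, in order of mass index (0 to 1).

Step 0: x=[2.0000 8.0000] v=[0.0000 0.0000]
Step 1: x=[2.0800 7.9200] v=[0.8000 -0.8000]
Step 2: x=[2.2336 7.7664] v=[1.5360 -1.5360]
Step 3: x=[2.4485 7.5515] v=[2.1491 -2.1491]

Answer: 2.4485 7.5515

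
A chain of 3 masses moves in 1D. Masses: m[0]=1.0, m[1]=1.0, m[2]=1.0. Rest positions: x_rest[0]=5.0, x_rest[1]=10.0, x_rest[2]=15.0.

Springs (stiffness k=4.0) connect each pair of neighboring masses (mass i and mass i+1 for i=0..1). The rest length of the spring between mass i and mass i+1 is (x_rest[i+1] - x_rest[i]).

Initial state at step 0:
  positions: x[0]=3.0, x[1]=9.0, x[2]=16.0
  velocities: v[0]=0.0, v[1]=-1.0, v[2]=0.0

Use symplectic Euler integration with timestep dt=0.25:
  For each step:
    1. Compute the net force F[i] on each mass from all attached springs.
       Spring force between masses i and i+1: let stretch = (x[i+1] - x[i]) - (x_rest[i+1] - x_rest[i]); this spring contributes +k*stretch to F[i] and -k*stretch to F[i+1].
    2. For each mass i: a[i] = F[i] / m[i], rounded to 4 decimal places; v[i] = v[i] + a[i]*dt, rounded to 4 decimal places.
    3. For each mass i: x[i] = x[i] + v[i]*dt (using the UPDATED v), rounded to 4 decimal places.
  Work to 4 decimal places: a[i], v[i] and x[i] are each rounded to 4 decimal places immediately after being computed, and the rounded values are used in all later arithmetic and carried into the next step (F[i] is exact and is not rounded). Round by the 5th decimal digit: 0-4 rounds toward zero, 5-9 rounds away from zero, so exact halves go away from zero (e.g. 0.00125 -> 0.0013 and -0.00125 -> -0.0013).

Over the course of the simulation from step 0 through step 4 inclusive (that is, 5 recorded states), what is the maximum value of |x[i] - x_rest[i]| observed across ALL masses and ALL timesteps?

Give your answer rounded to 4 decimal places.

Answer: 2.1641

Derivation:
Step 0: x=[3.0000 9.0000 16.0000] v=[0.0000 -1.0000 0.0000]
Step 1: x=[3.2500 9.0000 15.5000] v=[1.0000 0.0000 -2.0000]
Step 2: x=[3.6875 9.1875 14.6250] v=[1.7500 0.7500 -3.5000]
Step 3: x=[4.2500 9.3594 13.6406] v=[2.2500 0.6875 -3.9375]
Step 4: x=[4.8399 9.3242 12.8359] v=[2.3594 -0.1407 -3.2187]
Max displacement = 2.1641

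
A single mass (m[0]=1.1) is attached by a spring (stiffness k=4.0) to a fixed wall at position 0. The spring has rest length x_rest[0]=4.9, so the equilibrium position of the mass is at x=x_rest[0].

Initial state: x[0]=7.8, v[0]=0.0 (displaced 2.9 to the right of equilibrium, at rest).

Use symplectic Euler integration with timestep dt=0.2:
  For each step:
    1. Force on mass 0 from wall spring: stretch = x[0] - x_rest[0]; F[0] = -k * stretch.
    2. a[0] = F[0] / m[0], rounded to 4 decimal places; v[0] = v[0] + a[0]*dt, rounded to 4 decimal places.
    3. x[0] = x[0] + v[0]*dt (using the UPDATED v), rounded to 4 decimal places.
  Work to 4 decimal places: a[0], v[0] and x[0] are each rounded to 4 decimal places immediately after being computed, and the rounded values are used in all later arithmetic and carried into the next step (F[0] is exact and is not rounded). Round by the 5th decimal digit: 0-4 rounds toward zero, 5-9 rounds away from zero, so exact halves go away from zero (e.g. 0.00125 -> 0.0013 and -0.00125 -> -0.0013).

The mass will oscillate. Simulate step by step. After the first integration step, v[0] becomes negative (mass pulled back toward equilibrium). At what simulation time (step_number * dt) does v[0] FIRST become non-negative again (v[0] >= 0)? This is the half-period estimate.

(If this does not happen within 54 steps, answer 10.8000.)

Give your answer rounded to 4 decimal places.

Step 0: x=[7.8000] v=[0.0000]
Step 1: x=[7.3782] v=[-2.1091]
Step 2: x=[6.5959] v=[-3.9114]
Step 3: x=[5.5669] v=[-5.1448]
Step 4: x=[4.4409] v=[-5.6298]
Step 5: x=[3.3817] v=[-5.2959]
Step 6: x=[2.5434] v=[-4.1917]
Step 7: x=[2.0478] v=[-2.4778]
Step 8: x=[1.9671] v=[-0.4035]
Step 9: x=[2.3130] v=[1.7295]
First v>=0 after going negative at step 9, time=1.8000

Answer: 1.8000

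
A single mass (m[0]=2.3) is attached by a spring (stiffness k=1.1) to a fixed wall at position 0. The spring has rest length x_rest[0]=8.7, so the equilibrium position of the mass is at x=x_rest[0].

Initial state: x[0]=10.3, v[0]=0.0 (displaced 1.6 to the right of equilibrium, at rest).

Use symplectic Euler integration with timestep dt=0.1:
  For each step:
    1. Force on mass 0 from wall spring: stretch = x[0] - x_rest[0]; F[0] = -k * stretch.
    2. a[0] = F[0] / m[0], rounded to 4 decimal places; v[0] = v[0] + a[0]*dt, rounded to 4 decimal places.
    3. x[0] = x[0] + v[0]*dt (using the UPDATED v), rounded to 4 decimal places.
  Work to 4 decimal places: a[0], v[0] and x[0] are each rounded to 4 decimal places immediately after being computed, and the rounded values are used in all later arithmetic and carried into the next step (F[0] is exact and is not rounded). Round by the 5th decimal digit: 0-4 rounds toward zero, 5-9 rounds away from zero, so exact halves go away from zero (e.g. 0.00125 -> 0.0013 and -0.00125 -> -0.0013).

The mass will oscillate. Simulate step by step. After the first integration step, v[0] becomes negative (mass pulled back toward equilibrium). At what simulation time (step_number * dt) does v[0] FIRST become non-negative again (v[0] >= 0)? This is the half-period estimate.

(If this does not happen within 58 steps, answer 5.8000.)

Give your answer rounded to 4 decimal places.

Answer: 4.6000

Derivation:
Step 0: x=[10.3000] v=[0.0000]
Step 1: x=[10.2924] v=[-0.0765]
Step 2: x=[10.2771] v=[-0.1527]
Step 3: x=[10.2543] v=[-0.2281]
Step 4: x=[10.2241] v=[-0.3024]
Step 5: x=[10.1866] v=[-0.3753]
Step 6: x=[10.1420] v=[-0.4464]
Step 7: x=[10.0905] v=[-0.5154]
Step 8: x=[10.0323] v=[-0.5819]
Step 9: x=[9.9677] v=[-0.6456]
Step 10: x=[9.8971] v=[-0.7062]
Step 11: x=[9.8208] v=[-0.7635]
Step 12: x=[9.7391] v=[-0.8171]
Step 13: x=[9.6524] v=[-0.8668]
Step 14: x=[9.5612] v=[-0.9124]
Step 15: x=[9.4658] v=[-0.9536]
Step 16: x=[9.3668] v=[-0.9902]
Step 17: x=[9.2646] v=[-1.0221]
Step 18: x=[9.1597] v=[-1.0491]
Step 19: x=[9.0526] v=[-1.0711]
Step 20: x=[8.9438] v=[-1.0880]
Step 21: x=[8.8338] v=[-1.0997]
Step 22: x=[8.7232] v=[-1.1061]
Step 23: x=[8.6125] v=[-1.1072]
Step 24: x=[8.5022] v=[-1.1030]
Step 25: x=[8.3929] v=[-1.0935]
Step 26: x=[8.2850] v=[-1.0788]
Step 27: x=[8.1791] v=[-1.0590]
Step 28: x=[8.0757] v=[-1.0341]
Step 29: x=[7.9753] v=[-1.0042]
Step 30: x=[7.8784] v=[-0.9695]
Step 31: x=[7.7854] v=[-0.9302]
Step 32: x=[7.6968] v=[-0.8865]
Step 33: x=[7.6130] v=[-0.8385]
Step 34: x=[7.5344] v=[-0.7865]
Step 35: x=[7.4613] v=[-0.7308]
Step 36: x=[7.3941] v=[-0.6716]
Step 37: x=[7.3332] v=[-0.6091]
Step 38: x=[7.2788] v=[-0.5437]
Step 39: x=[7.2312] v=[-0.4757]
Step 40: x=[7.1907] v=[-0.4055]
Step 41: x=[7.1574] v=[-0.3333]
Step 42: x=[7.1315] v=[-0.2595]
Step 43: x=[7.1131] v=[-0.1845]
Step 44: x=[7.1022] v=[-0.1086]
Step 45: x=[7.0990] v=[-0.0322]
Step 46: x=[7.1034] v=[0.0444]
First v>=0 after going negative at step 46, time=4.6000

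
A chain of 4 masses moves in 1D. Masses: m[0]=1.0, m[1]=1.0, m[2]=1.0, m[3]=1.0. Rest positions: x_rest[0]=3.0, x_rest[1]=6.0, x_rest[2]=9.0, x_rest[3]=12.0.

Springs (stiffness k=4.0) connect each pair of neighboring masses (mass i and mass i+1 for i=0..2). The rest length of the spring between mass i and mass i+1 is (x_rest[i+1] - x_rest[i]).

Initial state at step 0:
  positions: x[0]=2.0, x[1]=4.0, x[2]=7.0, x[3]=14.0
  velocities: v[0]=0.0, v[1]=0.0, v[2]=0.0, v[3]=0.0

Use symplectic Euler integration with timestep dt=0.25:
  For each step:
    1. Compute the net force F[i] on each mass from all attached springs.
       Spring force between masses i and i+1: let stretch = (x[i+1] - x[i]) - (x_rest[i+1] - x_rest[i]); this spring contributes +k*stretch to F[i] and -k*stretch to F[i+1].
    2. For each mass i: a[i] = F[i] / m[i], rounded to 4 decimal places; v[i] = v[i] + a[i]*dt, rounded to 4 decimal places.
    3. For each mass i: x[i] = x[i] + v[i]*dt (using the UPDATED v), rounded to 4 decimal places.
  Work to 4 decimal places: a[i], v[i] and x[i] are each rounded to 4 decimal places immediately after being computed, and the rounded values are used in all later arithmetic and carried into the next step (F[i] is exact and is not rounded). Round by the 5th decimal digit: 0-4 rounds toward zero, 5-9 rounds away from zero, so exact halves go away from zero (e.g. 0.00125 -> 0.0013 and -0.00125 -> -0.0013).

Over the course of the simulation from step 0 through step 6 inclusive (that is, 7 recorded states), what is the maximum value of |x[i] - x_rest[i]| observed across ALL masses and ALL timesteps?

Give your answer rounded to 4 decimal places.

Step 0: x=[2.0000 4.0000 7.0000 14.0000] v=[0.0000 0.0000 0.0000 0.0000]
Step 1: x=[1.7500 4.2500 8.0000 13.0000] v=[-1.0000 1.0000 4.0000 -4.0000]
Step 2: x=[1.3750 4.8125 9.3125 11.5000] v=[-1.5000 2.2500 5.2500 -6.0000]
Step 3: x=[1.1094 5.6406 10.0469 10.2031] v=[-1.0625 3.3125 2.9375 -5.1875]
Step 4: x=[1.2266 6.4375 9.7188 9.6172] v=[0.4687 3.1876 -1.3126 -2.3437]
Step 5: x=[1.8965 6.7520 8.5449 9.8067] v=[2.6796 1.2580 -4.6955 0.7579]
Step 6: x=[3.0303 6.3009 7.2383 10.4307] v=[4.5351 -1.8046 -5.2266 2.4961]
Max displacement = 2.3828

Answer: 2.3828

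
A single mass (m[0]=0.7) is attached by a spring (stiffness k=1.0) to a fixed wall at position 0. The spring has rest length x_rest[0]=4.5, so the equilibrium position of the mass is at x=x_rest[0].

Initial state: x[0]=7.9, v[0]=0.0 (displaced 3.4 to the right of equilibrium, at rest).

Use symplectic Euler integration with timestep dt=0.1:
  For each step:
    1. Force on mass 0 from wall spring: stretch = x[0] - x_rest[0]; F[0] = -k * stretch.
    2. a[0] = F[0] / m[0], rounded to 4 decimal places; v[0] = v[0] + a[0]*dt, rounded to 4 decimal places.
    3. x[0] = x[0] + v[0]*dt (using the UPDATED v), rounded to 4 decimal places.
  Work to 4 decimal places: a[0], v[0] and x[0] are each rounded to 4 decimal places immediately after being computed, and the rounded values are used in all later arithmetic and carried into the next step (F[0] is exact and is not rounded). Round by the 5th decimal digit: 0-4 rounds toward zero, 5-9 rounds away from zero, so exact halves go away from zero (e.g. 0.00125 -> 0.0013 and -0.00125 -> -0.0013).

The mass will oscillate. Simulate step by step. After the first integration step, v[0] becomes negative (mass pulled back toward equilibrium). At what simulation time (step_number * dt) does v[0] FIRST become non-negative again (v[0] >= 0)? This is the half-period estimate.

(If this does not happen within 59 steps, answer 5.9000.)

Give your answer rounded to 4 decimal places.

Step 0: x=[7.9000] v=[0.0000]
Step 1: x=[7.8514] v=[-0.4857]
Step 2: x=[7.7550] v=[-0.9645]
Step 3: x=[7.6121] v=[-1.4295]
Step 4: x=[7.4247] v=[-1.8741]
Step 5: x=[7.1955] v=[-2.2919]
Step 6: x=[6.9278] v=[-2.6770]
Step 7: x=[6.6254] v=[-3.0238]
Step 8: x=[6.2927] v=[-3.3274]
Step 9: x=[5.9344] v=[-3.5835]
Step 10: x=[5.5556] v=[-3.7884]
Step 11: x=[5.1617] v=[-3.9392]
Step 12: x=[4.7583] v=[-4.0337]
Step 13: x=[4.3512] v=[-4.0706]
Step 14: x=[3.9463] v=[-4.0493]
Step 15: x=[3.5493] v=[-3.9702]
Step 16: x=[3.1659] v=[-3.8344]
Step 17: x=[2.8015] v=[-3.6438]
Step 18: x=[2.4614] v=[-3.4012]
Step 19: x=[2.1504] v=[-3.1100]
Step 20: x=[1.8730] v=[-2.7743]
Step 21: x=[1.6331] v=[-2.3990]
Step 22: x=[1.4342] v=[-1.9894]
Step 23: x=[1.2791] v=[-1.5514]
Step 24: x=[1.1700] v=[-1.0913]
Step 25: x=[1.1084] v=[-0.6156]
Step 26: x=[1.0953] v=[-0.1311]
Step 27: x=[1.1308] v=[0.3553]
First v>=0 after going negative at step 27, time=2.7000

Answer: 2.7000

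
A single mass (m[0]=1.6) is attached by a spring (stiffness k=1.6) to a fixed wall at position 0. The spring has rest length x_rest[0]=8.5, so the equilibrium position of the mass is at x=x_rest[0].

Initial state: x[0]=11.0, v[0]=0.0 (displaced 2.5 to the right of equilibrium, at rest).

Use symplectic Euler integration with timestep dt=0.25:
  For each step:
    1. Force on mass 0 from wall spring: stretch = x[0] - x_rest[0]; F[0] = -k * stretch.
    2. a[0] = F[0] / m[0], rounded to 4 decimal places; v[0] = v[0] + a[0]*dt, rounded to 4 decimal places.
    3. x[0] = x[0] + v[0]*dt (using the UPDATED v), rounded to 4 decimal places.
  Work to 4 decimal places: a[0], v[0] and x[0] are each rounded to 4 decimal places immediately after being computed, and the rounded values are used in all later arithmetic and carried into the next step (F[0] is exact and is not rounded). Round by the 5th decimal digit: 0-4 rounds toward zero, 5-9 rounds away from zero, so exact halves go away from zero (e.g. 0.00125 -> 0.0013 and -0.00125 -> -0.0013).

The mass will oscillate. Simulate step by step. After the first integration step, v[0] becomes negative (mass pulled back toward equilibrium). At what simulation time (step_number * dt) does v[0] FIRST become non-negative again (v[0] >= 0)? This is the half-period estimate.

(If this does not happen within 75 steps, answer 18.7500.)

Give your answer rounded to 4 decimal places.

Answer: 3.2500

Derivation:
Step 0: x=[11.0000] v=[0.0000]
Step 1: x=[10.8438] v=[-0.6250]
Step 2: x=[10.5411] v=[-1.2110]
Step 3: x=[10.1108] v=[-1.7213]
Step 4: x=[9.5798] v=[-2.1240]
Step 5: x=[8.9813] v=[-2.3940]
Step 6: x=[8.3527] v=[-2.5143]
Step 7: x=[7.7333] v=[-2.4775]
Step 8: x=[7.1619] v=[-2.2858]
Step 9: x=[6.6741] v=[-1.9513]
Step 10: x=[6.3004] v=[-1.4948]
Step 11: x=[6.0642] v=[-0.9449]
Step 12: x=[5.9802] v=[-0.3360]
Step 13: x=[6.0537] v=[0.2940]
First v>=0 after going negative at step 13, time=3.2500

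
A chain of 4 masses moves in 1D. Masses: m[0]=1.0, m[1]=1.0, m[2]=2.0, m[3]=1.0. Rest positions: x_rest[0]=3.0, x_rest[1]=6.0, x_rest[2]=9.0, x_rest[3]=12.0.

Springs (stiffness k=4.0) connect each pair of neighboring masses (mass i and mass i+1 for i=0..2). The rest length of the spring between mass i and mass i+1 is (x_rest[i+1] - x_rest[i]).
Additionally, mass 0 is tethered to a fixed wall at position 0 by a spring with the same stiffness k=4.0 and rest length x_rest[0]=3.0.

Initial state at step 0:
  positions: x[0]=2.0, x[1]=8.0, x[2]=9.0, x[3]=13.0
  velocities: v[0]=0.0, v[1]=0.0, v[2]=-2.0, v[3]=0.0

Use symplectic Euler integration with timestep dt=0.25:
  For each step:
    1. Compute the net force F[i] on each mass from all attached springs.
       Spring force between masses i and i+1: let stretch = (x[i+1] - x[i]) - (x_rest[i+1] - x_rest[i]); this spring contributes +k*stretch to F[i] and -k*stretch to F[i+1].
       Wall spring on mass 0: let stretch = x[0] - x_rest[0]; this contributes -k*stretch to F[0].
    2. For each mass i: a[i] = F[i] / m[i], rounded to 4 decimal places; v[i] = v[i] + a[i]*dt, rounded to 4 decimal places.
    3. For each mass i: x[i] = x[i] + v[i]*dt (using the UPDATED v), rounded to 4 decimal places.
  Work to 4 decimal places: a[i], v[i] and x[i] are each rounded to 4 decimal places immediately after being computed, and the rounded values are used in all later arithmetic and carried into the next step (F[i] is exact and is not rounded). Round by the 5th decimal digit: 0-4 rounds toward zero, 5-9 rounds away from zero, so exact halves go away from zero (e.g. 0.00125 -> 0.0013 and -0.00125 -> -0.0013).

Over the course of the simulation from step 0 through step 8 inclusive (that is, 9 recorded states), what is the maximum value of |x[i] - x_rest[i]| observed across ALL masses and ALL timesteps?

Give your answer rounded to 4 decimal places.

Answer: 2.0653

Derivation:
Step 0: x=[2.0000 8.0000 9.0000 13.0000] v=[0.0000 0.0000 -2.0000 0.0000]
Step 1: x=[3.0000 6.7500 8.8750 12.7500] v=[4.0000 -5.0000 -0.5000 -1.0000]
Step 2: x=[4.1875 5.0938 8.9688 12.2813] v=[4.7500 -6.6250 0.3750 -1.8750]
Step 3: x=[4.5547 4.1797 8.9923 11.7344] v=[1.4688 -3.6563 0.0938 -2.1875]
Step 4: x=[3.6895 4.5625 8.7569 11.2520] v=[-3.4609 1.5313 -0.9415 -1.9296]
Step 5: x=[2.1202 5.7757 8.3091 10.8958] v=[-6.2774 4.8527 -1.7912 -1.4247]
Step 6: x=[0.9347 6.7084 7.8680 10.6430] v=[-4.7421 3.7306 -1.7646 -1.0114]
Step 7: x=[0.9589 6.4875 7.6288 10.4464] v=[0.0969 -0.8835 -0.9569 -0.7864]
Step 8: x=[2.1256 5.1698 7.5991 10.2954] v=[4.6666 -5.2708 -0.1188 -0.6040]
Max displacement = 2.0653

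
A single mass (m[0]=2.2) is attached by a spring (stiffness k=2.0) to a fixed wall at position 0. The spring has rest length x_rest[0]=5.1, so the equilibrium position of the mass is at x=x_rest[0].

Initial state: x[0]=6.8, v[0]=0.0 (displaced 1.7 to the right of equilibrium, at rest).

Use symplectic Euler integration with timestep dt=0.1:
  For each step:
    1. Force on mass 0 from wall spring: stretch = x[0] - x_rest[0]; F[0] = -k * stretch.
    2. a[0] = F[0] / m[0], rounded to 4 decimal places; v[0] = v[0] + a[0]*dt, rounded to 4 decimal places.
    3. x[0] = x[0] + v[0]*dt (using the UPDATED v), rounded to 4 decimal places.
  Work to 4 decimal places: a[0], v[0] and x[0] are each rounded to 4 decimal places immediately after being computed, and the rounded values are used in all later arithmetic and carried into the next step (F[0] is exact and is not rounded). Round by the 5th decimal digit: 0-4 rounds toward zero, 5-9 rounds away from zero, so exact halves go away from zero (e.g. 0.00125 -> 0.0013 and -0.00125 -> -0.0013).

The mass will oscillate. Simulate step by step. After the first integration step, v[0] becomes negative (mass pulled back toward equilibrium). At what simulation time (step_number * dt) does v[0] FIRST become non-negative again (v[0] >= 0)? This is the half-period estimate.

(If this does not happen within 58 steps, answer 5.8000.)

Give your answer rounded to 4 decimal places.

Step 0: x=[6.8000] v=[0.0000]
Step 1: x=[6.7845] v=[-0.1546]
Step 2: x=[6.7537] v=[-0.3077]
Step 3: x=[6.7079] v=[-0.4580]
Step 4: x=[6.6475] v=[-0.6042]
Step 5: x=[6.5730] v=[-0.7449]
Step 6: x=[6.4851] v=[-0.8788]
Step 7: x=[6.3846] v=[-1.0047]
Step 8: x=[6.2725] v=[-1.1215]
Step 9: x=[6.1497] v=[-1.2281]
Step 10: x=[6.0174] v=[-1.3235]
Step 11: x=[5.8767] v=[-1.4069]
Step 12: x=[5.7290] v=[-1.4775]
Step 13: x=[5.5755] v=[-1.5347]
Step 14: x=[5.4177] v=[-1.5779]
Step 15: x=[5.2570] v=[-1.6068]
Step 16: x=[5.0949] v=[-1.6211]
Step 17: x=[4.9328] v=[-1.6206]
Step 18: x=[4.7723] v=[-1.6054]
Step 19: x=[4.6147] v=[-1.5756]
Step 20: x=[4.4616] v=[-1.5315]
Step 21: x=[4.3143] v=[-1.4735]
Step 22: x=[4.1741] v=[-1.4021]
Step 23: x=[4.0423] v=[-1.3179]
Step 24: x=[3.9201] v=[-1.2218]
Step 25: x=[3.8087] v=[-1.1145]
Step 26: x=[3.7090] v=[-0.9971]
Step 27: x=[3.6219] v=[-0.8707]
Step 28: x=[3.5483] v=[-0.7363]
Step 29: x=[3.4888] v=[-0.5952]
Step 30: x=[3.4439] v=[-0.4487]
Step 31: x=[3.4141] v=[-0.2982]
Step 32: x=[3.3996] v=[-0.1449]
Step 33: x=[3.4006] v=[0.0097]
First v>=0 after going negative at step 33, time=3.3000

Answer: 3.3000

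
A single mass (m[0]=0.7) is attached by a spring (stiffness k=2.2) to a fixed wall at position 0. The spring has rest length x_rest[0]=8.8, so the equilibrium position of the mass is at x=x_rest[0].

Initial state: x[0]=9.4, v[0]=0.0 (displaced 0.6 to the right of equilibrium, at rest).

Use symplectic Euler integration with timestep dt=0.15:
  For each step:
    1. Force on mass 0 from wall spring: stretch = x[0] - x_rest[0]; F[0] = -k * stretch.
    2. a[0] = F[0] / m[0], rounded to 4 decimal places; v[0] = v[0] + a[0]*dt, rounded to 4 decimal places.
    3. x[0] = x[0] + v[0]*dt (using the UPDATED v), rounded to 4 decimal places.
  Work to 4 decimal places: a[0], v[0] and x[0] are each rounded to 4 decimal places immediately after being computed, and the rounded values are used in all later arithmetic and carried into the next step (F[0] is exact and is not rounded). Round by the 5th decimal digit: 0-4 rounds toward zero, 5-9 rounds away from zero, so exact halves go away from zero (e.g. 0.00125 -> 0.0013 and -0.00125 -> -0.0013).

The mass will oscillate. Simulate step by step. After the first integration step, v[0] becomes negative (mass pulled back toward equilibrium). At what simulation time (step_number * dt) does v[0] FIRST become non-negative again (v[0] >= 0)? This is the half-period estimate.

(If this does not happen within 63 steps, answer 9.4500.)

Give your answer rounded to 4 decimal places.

Answer: 1.8000

Derivation:
Step 0: x=[9.4000] v=[0.0000]
Step 1: x=[9.3576] v=[-0.2829]
Step 2: x=[9.2757] v=[-0.5458]
Step 3: x=[9.1602] v=[-0.7701]
Step 4: x=[9.0192] v=[-0.9399]
Step 5: x=[8.8627] v=[-1.0432]
Step 6: x=[8.7018] v=[-1.0728]
Step 7: x=[8.5478] v=[-1.0265]
Step 8: x=[8.4117] v=[-0.9076]
Step 9: x=[8.3030] v=[-0.7245]
Step 10: x=[8.2295] v=[-0.4902]
Step 11: x=[8.1963] v=[-0.2213]
Step 12: x=[8.2058] v=[0.0633]
First v>=0 after going negative at step 12, time=1.8000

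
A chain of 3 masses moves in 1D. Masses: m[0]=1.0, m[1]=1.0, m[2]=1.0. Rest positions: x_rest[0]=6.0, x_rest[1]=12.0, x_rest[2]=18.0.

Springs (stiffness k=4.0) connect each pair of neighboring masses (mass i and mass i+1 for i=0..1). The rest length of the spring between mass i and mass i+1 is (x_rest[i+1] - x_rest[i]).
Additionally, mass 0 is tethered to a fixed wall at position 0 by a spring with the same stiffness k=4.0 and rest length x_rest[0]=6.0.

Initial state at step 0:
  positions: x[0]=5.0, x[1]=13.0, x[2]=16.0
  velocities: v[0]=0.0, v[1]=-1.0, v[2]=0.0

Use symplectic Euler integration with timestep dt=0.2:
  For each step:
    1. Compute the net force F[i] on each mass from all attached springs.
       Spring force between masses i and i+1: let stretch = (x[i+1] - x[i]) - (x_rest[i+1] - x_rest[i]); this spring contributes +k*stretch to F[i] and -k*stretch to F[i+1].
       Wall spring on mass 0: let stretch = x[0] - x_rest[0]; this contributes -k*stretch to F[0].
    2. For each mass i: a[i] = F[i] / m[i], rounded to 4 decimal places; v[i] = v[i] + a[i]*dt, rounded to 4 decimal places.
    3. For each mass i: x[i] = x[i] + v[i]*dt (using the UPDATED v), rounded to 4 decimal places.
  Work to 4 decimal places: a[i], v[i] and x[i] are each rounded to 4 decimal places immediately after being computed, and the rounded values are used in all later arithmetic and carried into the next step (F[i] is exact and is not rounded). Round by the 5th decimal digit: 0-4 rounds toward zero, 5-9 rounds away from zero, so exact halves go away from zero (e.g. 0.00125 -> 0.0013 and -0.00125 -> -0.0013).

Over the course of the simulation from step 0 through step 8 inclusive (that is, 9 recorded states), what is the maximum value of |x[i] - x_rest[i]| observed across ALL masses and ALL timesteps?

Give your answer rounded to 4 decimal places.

Step 0: x=[5.0000 13.0000 16.0000] v=[0.0000 -1.0000 0.0000]
Step 1: x=[5.4800 12.0000 16.4800] v=[2.4000 -5.0000 2.4000]
Step 2: x=[6.1264 10.6736 17.2032] v=[3.2320 -6.6320 3.6160]
Step 3: x=[6.5201 9.6644 17.8417] v=[1.9686 -5.0461 3.1923]
Step 4: x=[6.3737 9.4605 18.1318] v=[-0.7320 -1.0197 1.4505]
Step 5: x=[5.7014 10.1501 17.9945] v=[-3.3615 3.4479 -0.6865]
Step 6: x=[4.8287 11.3830 17.5621] v=[-4.3637 6.1645 -2.1620]
Step 7: x=[4.2321 12.5559 17.1010] v=[-2.9832 5.8643 -2.3053]
Step 8: x=[4.2901 13.1242 16.8727] v=[0.2902 2.8413 -1.1414]
Max displacement = 2.5395

Answer: 2.5395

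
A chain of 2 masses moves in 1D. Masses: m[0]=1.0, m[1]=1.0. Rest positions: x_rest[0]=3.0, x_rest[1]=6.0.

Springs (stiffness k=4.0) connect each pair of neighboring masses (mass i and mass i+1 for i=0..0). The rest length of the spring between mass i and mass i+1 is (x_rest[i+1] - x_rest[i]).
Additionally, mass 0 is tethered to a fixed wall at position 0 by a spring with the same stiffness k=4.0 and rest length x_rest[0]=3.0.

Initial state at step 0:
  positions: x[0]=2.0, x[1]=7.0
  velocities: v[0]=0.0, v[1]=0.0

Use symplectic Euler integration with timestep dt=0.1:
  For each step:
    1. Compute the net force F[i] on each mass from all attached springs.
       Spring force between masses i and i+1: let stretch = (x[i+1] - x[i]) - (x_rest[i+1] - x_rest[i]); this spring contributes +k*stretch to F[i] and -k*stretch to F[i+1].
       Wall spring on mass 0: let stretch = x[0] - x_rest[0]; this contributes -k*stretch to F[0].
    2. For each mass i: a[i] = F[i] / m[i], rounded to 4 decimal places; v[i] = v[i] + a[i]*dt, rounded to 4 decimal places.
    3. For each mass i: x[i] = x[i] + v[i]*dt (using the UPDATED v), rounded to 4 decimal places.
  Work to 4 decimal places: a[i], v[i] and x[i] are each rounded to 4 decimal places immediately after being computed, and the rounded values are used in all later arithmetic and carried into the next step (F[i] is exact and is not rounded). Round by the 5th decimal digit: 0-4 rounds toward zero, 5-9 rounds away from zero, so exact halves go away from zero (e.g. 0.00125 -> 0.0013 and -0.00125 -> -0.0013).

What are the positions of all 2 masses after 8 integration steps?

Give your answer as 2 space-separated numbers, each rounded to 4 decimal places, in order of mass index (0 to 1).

Step 0: x=[2.0000 7.0000] v=[0.0000 0.0000]
Step 1: x=[2.1200 6.9200] v=[1.2000 -0.8000]
Step 2: x=[2.3472 6.7680] v=[2.2720 -1.5200]
Step 3: x=[2.6573 6.5592] v=[3.1014 -2.0883]
Step 4: x=[3.0172 6.3143] v=[3.5992 -2.4491]
Step 5: x=[3.3883 6.0575] v=[3.7112 -2.5679]
Step 6: x=[3.7307 5.8139] v=[3.4236 -2.4356]
Step 7: x=[4.0072 5.6070] v=[2.7646 -2.0689]
Step 8: x=[4.1874 5.4561] v=[1.8016 -1.5088]

Answer: 4.1874 5.4561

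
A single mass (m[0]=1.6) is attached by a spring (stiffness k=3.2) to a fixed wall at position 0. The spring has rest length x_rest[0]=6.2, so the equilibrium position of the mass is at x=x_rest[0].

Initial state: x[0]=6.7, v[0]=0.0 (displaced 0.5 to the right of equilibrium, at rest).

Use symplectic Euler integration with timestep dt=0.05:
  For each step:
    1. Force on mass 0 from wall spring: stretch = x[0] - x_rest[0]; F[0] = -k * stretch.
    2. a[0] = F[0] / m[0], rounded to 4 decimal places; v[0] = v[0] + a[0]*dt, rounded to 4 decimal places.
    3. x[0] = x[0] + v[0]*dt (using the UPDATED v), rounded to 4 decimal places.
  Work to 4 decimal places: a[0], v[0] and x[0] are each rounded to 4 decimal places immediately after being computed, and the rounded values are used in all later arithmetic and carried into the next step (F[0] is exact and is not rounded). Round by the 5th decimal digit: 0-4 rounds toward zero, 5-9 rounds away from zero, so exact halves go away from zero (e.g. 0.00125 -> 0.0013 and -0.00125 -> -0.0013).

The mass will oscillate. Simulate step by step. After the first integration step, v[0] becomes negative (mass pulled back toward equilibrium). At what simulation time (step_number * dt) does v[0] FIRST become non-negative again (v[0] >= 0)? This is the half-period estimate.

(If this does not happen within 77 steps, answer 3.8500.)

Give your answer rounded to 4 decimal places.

Step 0: x=[6.7000] v=[0.0000]
Step 1: x=[6.6975] v=[-0.0500]
Step 2: x=[6.6925] v=[-0.0998]
Step 3: x=[6.6850] v=[-0.1491]
Step 4: x=[6.6751] v=[-0.1976]
Step 5: x=[6.6628] v=[-0.2451]
Step 6: x=[6.6482] v=[-0.2914]
Step 7: x=[6.6314] v=[-0.3362]
Step 8: x=[6.6124] v=[-0.3793]
Step 9: x=[6.5914] v=[-0.4205]
Step 10: x=[6.5684] v=[-0.4596]
Step 11: x=[6.5436] v=[-0.4964]
Step 12: x=[6.5171] v=[-0.5308]
Step 13: x=[6.4890] v=[-0.5625]
Step 14: x=[6.4594] v=[-0.5914]
Step 15: x=[6.4285] v=[-0.6173]
Step 16: x=[6.3965] v=[-0.6402]
Step 17: x=[6.3635] v=[-0.6599]
Step 18: x=[6.3297] v=[-0.6763]
Step 19: x=[6.2952] v=[-0.6893]
Step 20: x=[6.2603] v=[-0.6988]
Step 21: x=[6.2251] v=[-0.7048]
Step 22: x=[6.1897] v=[-0.7073]
Step 23: x=[6.1544] v=[-0.7063]
Step 24: x=[6.1193] v=[-0.7017]
Step 25: x=[6.0846] v=[-0.6936]
Step 26: x=[6.0505] v=[-0.6821]
Step 27: x=[6.0171] v=[-0.6672]
Step 28: x=[5.9847] v=[-0.6489]
Step 29: x=[5.9533] v=[-0.6274]
Step 30: x=[5.9232] v=[-0.6027]
Step 31: x=[5.8945] v=[-0.5750]
Step 32: x=[5.8673] v=[-0.5445]
Step 33: x=[5.8417] v=[-0.5112]
Step 34: x=[5.8179] v=[-0.4754]
Step 35: x=[5.7960] v=[-0.4372]
Step 36: x=[5.7762] v=[-0.3968]
Step 37: x=[5.7585] v=[-0.3544]
Step 38: x=[5.7430] v=[-0.3103]
Step 39: x=[5.7298] v=[-0.2646]
Step 40: x=[5.7189] v=[-0.2176]
Step 41: x=[5.7104] v=[-0.1695]
Step 42: x=[5.7044] v=[-0.1205]
Step 43: x=[5.7009] v=[-0.0709]
Step 44: x=[5.6999] v=[-0.0210]
Step 45: x=[5.7014] v=[0.0290]
First v>=0 after going negative at step 45, time=2.2500

Answer: 2.2500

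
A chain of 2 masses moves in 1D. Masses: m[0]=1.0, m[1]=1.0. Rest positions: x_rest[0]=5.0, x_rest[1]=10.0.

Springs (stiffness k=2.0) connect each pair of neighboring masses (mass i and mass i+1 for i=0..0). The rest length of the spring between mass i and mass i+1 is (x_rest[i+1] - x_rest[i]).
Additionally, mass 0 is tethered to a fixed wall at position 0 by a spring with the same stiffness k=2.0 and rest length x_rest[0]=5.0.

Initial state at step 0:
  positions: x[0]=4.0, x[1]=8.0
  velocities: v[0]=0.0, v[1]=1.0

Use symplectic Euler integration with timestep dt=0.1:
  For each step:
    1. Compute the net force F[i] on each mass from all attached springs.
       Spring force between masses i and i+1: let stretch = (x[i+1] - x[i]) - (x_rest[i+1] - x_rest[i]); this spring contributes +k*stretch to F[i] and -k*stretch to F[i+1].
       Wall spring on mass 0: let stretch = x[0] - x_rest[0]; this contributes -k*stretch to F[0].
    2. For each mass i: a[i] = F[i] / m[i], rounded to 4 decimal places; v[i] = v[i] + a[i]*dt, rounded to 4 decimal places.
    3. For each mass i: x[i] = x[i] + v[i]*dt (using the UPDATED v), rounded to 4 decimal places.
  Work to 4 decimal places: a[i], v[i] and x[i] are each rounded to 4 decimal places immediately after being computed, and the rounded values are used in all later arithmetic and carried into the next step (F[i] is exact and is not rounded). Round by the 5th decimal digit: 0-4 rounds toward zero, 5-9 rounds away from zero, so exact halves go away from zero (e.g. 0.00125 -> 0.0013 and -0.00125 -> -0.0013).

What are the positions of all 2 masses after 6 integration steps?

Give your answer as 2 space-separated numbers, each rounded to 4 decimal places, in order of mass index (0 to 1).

Answer: 4.0897 8.9277

Derivation:
Step 0: x=[4.0000 8.0000] v=[0.0000 1.0000]
Step 1: x=[4.0000 8.1200] v=[0.0000 1.2000]
Step 2: x=[4.0024 8.2576] v=[0.0240 1.3760]
Step 3: x=[4.0099 8.4101] v=[0.0746 1.5250]
Step 4: x=[4.0252 8.5746] v=[0.1527 1.6450]
Step 5: x=[4.0510 8.7481] v=[0.2575 1.7351]
Step 6: x=[4.0897 8.9277] v=[0.3867 1.7957]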